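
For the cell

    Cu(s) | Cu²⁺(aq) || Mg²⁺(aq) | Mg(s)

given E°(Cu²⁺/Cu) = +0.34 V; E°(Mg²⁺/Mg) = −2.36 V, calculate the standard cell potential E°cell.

By convention the left-hand electrode in cell notation is the anode (oxidation) and the right-hand electrode is the cathode (reduction).
E°cell = E°(right) − E°(left) = −2.36 − (+0.34) = −2.70 V.
The negative sign shows that, as written, the cell would require an external voltage to drive the reaction.

−2.70 V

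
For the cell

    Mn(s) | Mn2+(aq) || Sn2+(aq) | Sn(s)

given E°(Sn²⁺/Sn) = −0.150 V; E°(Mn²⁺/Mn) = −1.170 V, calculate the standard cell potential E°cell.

+1.020 V

By convention the left-hand electrode in cell notation is the anode (oxidation) and the right-hand electrode is the cathode (reduction).
E°cell = E°(right) − E°(left) = −0.150 − (−1.170) = +1.020 V.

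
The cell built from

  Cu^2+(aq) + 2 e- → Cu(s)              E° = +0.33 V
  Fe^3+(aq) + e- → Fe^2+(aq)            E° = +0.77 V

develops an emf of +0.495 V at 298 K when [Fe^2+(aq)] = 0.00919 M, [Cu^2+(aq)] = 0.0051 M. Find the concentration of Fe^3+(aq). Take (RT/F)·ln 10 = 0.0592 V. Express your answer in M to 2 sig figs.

0.0056 M

The Fe³⁺/Fe²⁺ couple has the larger reduction potential, so it is the cathode: E°cell = +0.77 − (+0.33) = +0.44 V and n = 2.
Since E = E° − (0.0592/n)·log Q, log Q = n(E° − E)/0.0592 = −1.858.
For 2 Fe^3+(aq) + Cu(s) → 2 Fe^2+(aq) + Cu^2+(aq), the reaction quotient is Q = ([Fe^2+(aq)]^2·[Cu^2+(aq)]) / [Fe^3+(aq)]^2.
Isolating [Fe^3+(aq)] in Q = 10^{−1.858} yields log [Fe^3+(aq)] = −2.254, i.e. 0.0056 M.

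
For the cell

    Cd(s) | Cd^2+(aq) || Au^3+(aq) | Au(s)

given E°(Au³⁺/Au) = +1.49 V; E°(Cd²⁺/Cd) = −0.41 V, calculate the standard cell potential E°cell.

By convention the left-hand electrode in cell notation is the anode (oxidation) and the right-hand electrode is the cathode (reduction).
E°cell = E°(right) − E°(left) = +1.49 − (−0.41) = +1.90 V.

+1.90 V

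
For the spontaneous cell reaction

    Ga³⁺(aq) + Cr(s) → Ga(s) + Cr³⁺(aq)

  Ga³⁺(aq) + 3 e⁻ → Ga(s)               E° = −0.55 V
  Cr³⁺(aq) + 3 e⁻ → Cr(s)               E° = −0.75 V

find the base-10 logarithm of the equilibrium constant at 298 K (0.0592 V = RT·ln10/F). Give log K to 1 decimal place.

The Ga³⁺/Ga couple is reduced (cathode); E°cell = −0.55 − (−0.75) = +0.20 V with n = 3.
At equilibrium E = 0, so log K = nE°cell / 0.0592 = (3)(+0.20) / 0.0592 = 10.1.

log K = 10.1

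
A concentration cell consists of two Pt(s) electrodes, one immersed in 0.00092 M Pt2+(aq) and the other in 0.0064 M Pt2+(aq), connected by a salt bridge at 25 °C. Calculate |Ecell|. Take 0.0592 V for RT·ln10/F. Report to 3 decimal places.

For a concentration cell E°cell = 0, since both electrodes use the same couple.
The compartment with the higher Pt2+(aq) concentration (0.0064 M) acts as the cathode; ions are reduced there and produced at the dilute (0.00092 M) anode.
With n = 2, Ecell = −(0.0592/2)·log([dilute]/[conc]) = −(0.0592/2)·log(0.00092/0.0064) = +0.025 V.

0.025 V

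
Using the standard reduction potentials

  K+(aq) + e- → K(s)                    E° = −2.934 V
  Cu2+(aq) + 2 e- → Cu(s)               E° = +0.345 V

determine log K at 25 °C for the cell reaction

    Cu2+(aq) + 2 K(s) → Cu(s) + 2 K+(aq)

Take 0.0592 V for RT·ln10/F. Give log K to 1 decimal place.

log K = 110.8

The Cu²⁺/Cu couple is reduced (cathode); E°cell = +0.345 − (−2.934) = +3.279 V with n = 2.
At equilibrium E = 0, so log K = nE°cell / 0.0592 = (2)(+3.279) / 0.0592 = 110.8.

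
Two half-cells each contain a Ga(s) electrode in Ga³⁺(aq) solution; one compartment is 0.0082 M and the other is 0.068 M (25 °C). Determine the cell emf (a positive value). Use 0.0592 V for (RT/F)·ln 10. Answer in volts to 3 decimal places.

For a concentration cell E°cell = 0, since both electrodes use the same couple.
The compartment with the higher Ga³⁺(aq) concentration (0.068 M) acts as the cathode; ions are reduced there and produced at the dilute (0.0082 M) anode.
With n = 3, Ecell = −(0.0592/3)·log([dilute]/[conc]) = −(0.0592/3)·log(0.0082/0.068) = +0.018 V.

0.018 V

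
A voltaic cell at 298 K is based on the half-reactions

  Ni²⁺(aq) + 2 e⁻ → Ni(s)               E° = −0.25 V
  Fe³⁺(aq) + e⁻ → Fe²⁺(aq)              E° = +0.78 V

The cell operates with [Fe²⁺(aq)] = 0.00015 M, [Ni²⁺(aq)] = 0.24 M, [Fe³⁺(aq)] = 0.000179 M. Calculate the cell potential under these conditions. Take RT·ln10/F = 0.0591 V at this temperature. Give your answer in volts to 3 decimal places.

+1.053 V

Since E°(Fe³⁺/Fe²⁺) > E°(Ni²⁺/Ni), Fe³⁺/Fe²⁺ serves as the cathode.
E°cell = E°cat − E°an = +0.78 − (−0.25) = +1.03 V; n = 2.
Balancing gives 2 Fe³⁺(aq) + Ni(s) → 2 Fe²⁺(aq) + Ni²⁺(aq); hence Q = ([Fe²⁺(aq)]^2·[Ni²⁺(aq)]) / [Fe³⁺(aq)]^2 = 0.169 (log Q = −0.773).
E = E° − (0.0591/n)·log Q = +1.03 − (0.0591/2)(−0.773) = +1.053 V.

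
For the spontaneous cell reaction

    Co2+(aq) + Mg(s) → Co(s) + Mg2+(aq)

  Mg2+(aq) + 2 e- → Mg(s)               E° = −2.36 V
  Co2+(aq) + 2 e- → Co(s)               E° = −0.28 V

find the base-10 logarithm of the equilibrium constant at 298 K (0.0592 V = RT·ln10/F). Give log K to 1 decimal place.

log K = 70.3

The Co²⁺/Co couple is reduced (cathode); E°cell = −0.28 − (−2.36) = +2.08 V with n = 2.
At equilibrium E = 0, so log K = nE°cell / 0.0592 = (2)(+2.08) / 0.0592 = 70.3.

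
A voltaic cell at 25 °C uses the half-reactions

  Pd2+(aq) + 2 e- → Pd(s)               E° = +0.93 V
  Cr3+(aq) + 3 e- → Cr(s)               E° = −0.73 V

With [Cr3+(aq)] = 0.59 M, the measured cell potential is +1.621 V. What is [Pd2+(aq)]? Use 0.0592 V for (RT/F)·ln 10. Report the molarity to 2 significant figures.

0.034 M

With Pd²⁺/Pd at the cathode and Cr³⁺/Cr at the anode, E°cell = +0.93 − (−0.73) = +1.66 V (n = 6).
Since E = E° − (0.0592/n)·log Q, log Q = n(E° − E)/0.0592 = 3.953.
Balancing electrons gives 3 Pd2+(aq) + 2 Cr(s) → 3 Pd(s) + 2 Cr3+(aq); thus Q = [Cr3+(aq)]^2 / [Pd2+(aq)]^3.
Solving for the unknown gives log [Pd2+(aq)] = −1.470, so [Pd2+(aq)] ≈ 0.034 M.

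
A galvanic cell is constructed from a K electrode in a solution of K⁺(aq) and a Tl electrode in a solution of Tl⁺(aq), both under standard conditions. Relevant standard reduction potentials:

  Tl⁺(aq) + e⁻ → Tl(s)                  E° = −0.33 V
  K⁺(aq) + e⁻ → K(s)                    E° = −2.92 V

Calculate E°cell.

+2.59 V

Of the two couples in this cell, the one with the more positive reduction potential is reduced at the cathode: here that is Tl⁺/Tl (−0.33 V); K⁺/K (−2.92 V) is the anode.
E°cell = E°(cathode) − E°(anode) = −0.33 − (−2.92) = +2.59 V.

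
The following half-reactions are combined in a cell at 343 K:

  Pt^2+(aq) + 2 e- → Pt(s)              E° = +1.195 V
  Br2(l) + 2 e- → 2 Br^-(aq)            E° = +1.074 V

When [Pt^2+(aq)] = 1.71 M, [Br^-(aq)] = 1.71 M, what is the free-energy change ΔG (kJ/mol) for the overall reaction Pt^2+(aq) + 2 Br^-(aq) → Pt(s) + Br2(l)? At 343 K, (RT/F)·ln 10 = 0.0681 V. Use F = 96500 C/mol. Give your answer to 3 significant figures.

The standard cell potential is +1.195 − (+1.074) = +0.121 V, with n = 2 electrons in the balanced equation.
Here Q = 1 / ([Pt^2+(aq)]·[Br^-(aq)]^2) = 0.2 (log Q = −0.699), giving E = +0.121 − (0.0681/2)·(−0.699) = +0.1448 V.
Finally ΔG = −nFE = −(2)(96500 C/mol)(+0.1448 V) = −27.9 kJ/mol.

−27.9 kJ/mol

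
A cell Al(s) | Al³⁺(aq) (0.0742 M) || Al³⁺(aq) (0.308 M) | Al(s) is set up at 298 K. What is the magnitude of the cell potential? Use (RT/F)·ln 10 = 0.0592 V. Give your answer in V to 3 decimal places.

0.012 V

For a concentration cell E°cell = 0, since both electrodes use the same couple.
The compartment with the higher Al³⁺(aq) concentration (0.308 M) acts as the cathode; ions are reduced there and produced at the dilute (0.0742 M) anode.
With n = 3, Ecell = −(0.0592/3)·log([dilute]/[conc]) = −(0.0592/3)·log(0.0742/0.308) = +0.012 V.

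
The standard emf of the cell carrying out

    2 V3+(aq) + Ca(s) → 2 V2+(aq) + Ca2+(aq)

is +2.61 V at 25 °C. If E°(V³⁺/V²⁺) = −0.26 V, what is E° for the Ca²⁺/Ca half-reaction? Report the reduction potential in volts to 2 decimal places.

−2.87 V

In the reaction as written the V³⁺/V²⁺ couple is reduced (cathode) and Ca²⁺/Ca is oxidized (anode), so E°cell = E°(V³⁺/V²⁺) − E°(Ca²⁺/Ca).
E°(Ca²⁺/Ca) = E°(cathode) − E°cell = −0.26 − (+2.61) = −2.87 V.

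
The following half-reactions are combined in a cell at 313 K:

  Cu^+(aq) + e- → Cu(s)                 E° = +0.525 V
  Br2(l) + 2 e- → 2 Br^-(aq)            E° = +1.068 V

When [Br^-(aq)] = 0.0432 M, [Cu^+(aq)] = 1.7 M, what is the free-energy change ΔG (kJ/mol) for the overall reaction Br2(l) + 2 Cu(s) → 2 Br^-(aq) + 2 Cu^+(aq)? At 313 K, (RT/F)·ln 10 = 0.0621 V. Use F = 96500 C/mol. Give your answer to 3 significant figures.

−118 kJ/mol

The standard cell potential is +1.068 − (+0.525) = +0.543 V, with n = 2 electrons in the balanced equation.
Q = [Br^-(aq)]^2·[Cu^+(aq)]^2 = 0.00539, so log Q = −2.268 and E = +0.543 − (0.0621/2)(−2.268) = +0.6134 V.
Finally ΔG = −nFE = −(2)(96500 C/mol)(+0.6134 V) = −118 kJ/mol.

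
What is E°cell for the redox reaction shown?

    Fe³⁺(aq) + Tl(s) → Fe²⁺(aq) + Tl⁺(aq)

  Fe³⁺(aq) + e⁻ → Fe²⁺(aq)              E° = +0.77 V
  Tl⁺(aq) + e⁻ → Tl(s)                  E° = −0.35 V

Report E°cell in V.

In the reaction as written, Fe³⁺(aq) is reduced (cathode) and Tl⁺(aq) is produced by oxidation at the anode.
E°cell = E°(cathode) − E°(anode) = +0.77 − (−0.35) = +1.12 V.

+1.12 V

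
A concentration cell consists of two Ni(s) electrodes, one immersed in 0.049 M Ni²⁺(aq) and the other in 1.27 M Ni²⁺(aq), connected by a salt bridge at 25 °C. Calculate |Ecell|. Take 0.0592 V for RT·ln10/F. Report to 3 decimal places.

For a concentration cell E°cell = 0, since both electrodes use the same couple.
The compartment with the higher Ni²⁺(aq) concentration (1.27 M) acts as the cathode; ions are reduced there and produced at the dilute (0.049 M) anode.
With n = 2, Ecell = −(0.0592/2)·log([dilute]/[conc]) = −(0.0592/2)·log(0.049/1.27) = +0.042 V.

0.042 V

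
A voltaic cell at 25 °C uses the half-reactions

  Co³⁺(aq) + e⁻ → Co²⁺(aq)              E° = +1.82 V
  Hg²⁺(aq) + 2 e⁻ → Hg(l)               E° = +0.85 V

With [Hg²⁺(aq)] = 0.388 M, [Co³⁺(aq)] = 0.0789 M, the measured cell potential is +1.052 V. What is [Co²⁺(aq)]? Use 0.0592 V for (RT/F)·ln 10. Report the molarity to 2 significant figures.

Co³⁺/Co²⁺ is the cathode (higher E°); E°cell = +1.82 − (+0.85) = +0.97 V with n = 2.
Since E = E° − (0.0592/n)·log Q, log Q = n(E° − E)/0.0592 = −2.770.
The balanced reaction is 2 Co³⁺(aq) + Hg(l) → 2 Co²⁺(aq) + Hg²⁺(aq), so Q = ([Co²⁺(aq)]^2·[Hg²⁺(aq)]) / [Co³⁺(aq)]^2.
Substituting the known concentrations and solving, log [Co²⁺(aq)] = −2.282 and [Co²⁺(aq)] = 0.0052 M.

0.0052 M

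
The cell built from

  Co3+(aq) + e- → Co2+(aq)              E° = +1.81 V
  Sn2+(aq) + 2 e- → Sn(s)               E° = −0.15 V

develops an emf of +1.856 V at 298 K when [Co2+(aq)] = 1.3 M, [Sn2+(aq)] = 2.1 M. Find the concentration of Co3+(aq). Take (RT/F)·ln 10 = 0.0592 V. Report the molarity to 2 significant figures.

Co³⁺/Co²⁺ is the cathode (higher E°); E°cell = +1.81 − (−0.15) = +1.96 V with n = 2.
Rearranging E = E° − (0.0592/n)·log Q gives log Q = 2(+1.96 − (+1.856))/0.0592 = 3.514.
The balanced reaction is 2 Co3+(aq) + Sn(s) → 2 Co2+(aq) + Sn2+(aq), so Q = ([Co2+(aq)]^2·[Sn2+(aq)]) / [Co3+(aq)]^2.
Solving for the unknown gives log [Co3+(aq)] = −1.482, so [Co3+(aq)] ≈ 0.033 M.

0.033 M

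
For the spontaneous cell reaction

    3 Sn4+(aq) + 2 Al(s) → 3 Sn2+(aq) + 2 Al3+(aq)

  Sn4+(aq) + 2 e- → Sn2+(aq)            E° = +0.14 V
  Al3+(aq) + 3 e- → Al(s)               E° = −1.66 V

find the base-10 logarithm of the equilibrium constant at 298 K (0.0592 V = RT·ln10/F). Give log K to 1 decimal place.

log K = 182.4

The Sn⁴⁺/Sn²⁺ couple is reduced (cathode); E°cell = +0.14 − (−1.66) = +1.80 V with n = 6.
At equilibrium E = 0, so log K = nE°cell / 0.0592 = (6)(+1.80) / 0.0592 = 182.4.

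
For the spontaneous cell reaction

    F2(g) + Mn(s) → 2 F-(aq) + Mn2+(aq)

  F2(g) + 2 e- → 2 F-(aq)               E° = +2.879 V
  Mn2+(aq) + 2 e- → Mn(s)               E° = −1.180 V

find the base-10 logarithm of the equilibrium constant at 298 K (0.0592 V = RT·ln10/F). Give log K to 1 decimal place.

log K = 137.1

The F₂/F⁻ couple is reduced (cathode); E°cell = +2.879 − (−1.180) = +4.059 V with n = 2.
At equilibrium E = 0, so log K = nE°cell / 0.0592 = (2)(+4.059) / 0.0592 = 137.1.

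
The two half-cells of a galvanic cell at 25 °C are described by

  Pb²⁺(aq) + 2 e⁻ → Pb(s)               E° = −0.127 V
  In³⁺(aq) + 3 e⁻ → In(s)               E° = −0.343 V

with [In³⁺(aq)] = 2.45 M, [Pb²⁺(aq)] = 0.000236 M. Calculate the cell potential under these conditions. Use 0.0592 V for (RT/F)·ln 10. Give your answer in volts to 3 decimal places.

+0.101 V

Pb²⁺/Pb is reduced (cathode, E° = −0.127 V) and In³⁺/In is oxidized (anode).
The standard potential is −0.127 − (−0.343) = +0.216 V and the balanced reaction transfers n = 6 electrons.
For the overall reaction 3 Pb²⁺(aq) + 2 In(s) → 3 Pb(s) + 2 In³⁺(aq), Q = [In³⁺(aq)]^2 / [Pb²⁺(aq)]^3 = 4.57×10^11, giving log Q = 11.660.
Applying E = E° − (RT ln10/nF)·log Q gives +0.216 − (0.0592/6)(11.660) = +0.101 V.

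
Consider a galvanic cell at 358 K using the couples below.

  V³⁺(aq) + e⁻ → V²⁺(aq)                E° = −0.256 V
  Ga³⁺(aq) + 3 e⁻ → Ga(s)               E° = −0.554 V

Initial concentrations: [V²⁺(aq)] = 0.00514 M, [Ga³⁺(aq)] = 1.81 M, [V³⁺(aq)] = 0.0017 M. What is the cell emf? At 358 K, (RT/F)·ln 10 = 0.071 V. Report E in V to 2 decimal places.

The V³⁺/V²⁺ couple has the more positive E°, so it is the cathode; Ga³⁺/Ga is the anode.
The standard potential is −0.256 − (−0.554) = +0.298 V and the balanced reaction transfers n = 3 electrons.
The balanced reaction is 3 V³⁺(aq) + Ga(s) → 3 V²⁺(aq) + Ga³⁺(aq), so Q = ([V²⁺(aq)]^3·[Ga³⁺(aq)]) / [V³⁺(aq)]^3 = 50 and log Q = 1.699.
Applying E = E° − (RT ln10/nF)·log Q gives +0.298 − (0.071/3)(1.699) = +0.26 V.

+0.26 V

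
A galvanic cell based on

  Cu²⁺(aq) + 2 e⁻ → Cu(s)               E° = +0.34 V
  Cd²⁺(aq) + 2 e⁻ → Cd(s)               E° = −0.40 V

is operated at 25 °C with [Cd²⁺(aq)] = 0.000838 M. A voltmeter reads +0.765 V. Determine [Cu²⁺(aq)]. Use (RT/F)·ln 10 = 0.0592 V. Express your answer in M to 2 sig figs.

0.0059 M

Cu²⁺/Cu is the cathode (higher E°); E°cell = +0.34 − (−0.40) = +0.74 V with n = 2.
From the Nernst equation, log Q = n(E° − E)/0.0592 = 2·(+0.74 − (+0.765))/0.0592 = −0.845.
Balancing electrons gives Cu²⁺(aq) + Cd(s) → Cu(s) + Cd²⁺(aq); thus Q = [Cd²⁺(aq)] / [Cu²⁺(aq)].
Substituting the known concentrations and solving, log [Cu²⁺(aq)] = −2.232 and [Cu²⁺(aq)] = 0.0059 M.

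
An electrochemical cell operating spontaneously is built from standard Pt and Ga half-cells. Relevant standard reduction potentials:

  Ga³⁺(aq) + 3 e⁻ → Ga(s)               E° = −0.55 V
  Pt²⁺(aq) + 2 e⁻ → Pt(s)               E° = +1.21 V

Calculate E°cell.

Of the two couples in this cell, the one with the more positive reduction potential is reduced at the cathode: here that is Pt²⁺/Pt (+1.21 V); Ga³⁺/Ga (−0.55 V) is the anode.
E°cell = E°(cathode) − E°(anode) = +1.21 − (−0.55) = +1.76 V.

+1.76 V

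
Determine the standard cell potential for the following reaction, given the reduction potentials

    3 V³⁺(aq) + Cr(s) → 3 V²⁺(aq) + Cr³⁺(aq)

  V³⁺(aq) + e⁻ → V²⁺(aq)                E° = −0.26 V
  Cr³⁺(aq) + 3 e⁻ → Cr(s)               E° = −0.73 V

+0.47 V

V³⁺(aq) gains electrons, so the V³⁺/V²⁺ couple is the cathode; the Cr³⁺/Cr couple is the anode.
E°cell = E°(cathode) − E°(anode) = −0.26 − (−0.73) = +0.47 V.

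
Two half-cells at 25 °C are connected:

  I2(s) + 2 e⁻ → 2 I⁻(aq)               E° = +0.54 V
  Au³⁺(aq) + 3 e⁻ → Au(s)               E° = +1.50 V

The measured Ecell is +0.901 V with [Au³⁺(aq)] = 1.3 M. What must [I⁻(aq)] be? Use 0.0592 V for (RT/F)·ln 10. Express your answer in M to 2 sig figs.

The Au³⁺/Au couple has the larger reduction potential, so it is the cathode: E°cell = +1.50 − (+0.54) = +0.96 V and n = 6.
From the Nernst equation, log Q = n(E° − E)/0.0592 = 6·(+0.96 − (+0.901))/0.0592 = 5.980.
For 2 Au³⁺(aq) + 6 I⁻(aq) → 2 Au(s) + 3 I2(s), the reaction quotient is Q = 1 / ([Au³⁺(aq)]^2·[I⁻(aq)]^6).
Solving for the unknown gives log [I⁻(aq)] = −1.035, so [I⁻(aq)] ≈ 0.092 M.

0.092 M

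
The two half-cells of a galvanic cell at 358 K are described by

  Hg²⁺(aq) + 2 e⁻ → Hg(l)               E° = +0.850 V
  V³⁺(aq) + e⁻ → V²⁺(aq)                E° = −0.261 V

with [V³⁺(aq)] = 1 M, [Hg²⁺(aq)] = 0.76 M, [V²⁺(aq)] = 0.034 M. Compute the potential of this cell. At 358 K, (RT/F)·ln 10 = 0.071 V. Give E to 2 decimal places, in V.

+1.00 V

The Hg²⁺/Hg couple has the more positive E°, so it is the cathode; V³⁺/V²⁺ is the anode.
E°cell = +0.850 − (−0.261) = +1.111 V, with n = 2 electrons transferred.
The balanced reaction is Hg²⁺(aq) + 2 V²⁺(aq) → Hg(l) + 2 V³⁺(aq), so Q = [V³⁺(aq)]^2 / ([Hg²⁺(aq)]·[V²⁺(aq)]^2) = 1.14×10^3 and log Q = 3.056.
Applying E = E° − (RT ln10/nF)·log Q gives +1.111 − (0.071/2)(3.056) = +1.00 V.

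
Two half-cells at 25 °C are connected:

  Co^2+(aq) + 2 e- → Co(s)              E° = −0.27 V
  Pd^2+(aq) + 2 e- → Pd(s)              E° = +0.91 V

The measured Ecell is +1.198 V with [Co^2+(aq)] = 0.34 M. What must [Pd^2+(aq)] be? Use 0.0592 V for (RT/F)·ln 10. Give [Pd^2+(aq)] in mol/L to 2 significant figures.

1.4 M

With Pd²⁺/Pd at the cathode and Co²⁺/Co at the anode, E°cell = +0.91 − (−0.27) = +1.18 V (n = 2).
Since E = E° − (0.0592/n)·log Q, log Q = n(E° − E)/0.0592 = −0.608.
The balanced reaction is Pd^2+(aq) + Co(s) → Pd(s) + Co^2+(aq), so Q = [Co^2+(aq)] / [Pd^2+(aq)].
Substituting the known concentrations and solving, log [Pd^2+(aq)] = 0.139 and [Pd^2+(aq)] = 1.4 M.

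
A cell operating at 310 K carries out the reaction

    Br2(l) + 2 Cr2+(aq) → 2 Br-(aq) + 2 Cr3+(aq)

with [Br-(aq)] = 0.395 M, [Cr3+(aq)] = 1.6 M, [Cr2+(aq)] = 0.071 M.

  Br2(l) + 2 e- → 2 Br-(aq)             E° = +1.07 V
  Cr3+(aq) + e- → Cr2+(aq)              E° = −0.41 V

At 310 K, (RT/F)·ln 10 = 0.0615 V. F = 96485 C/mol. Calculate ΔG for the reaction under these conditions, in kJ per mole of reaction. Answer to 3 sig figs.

E°cell = +1.07 − (−0.41) = +1.48 V; the balanced reaction transfers n = 2 electrons.
Q = ([Br-(aq)]^2·[Cr3+(aq)]^2) / [Cr2+(aq)]^2 = 79.2, so log Q = 1.899 and E = +1.48 − (0.0615/2)(1.899) = +1.4216 V.
Then ΔG = −nFE = −2 × 96485 × +1.4216 J/mol = −274 kJ/mol.

−274 kJ/mol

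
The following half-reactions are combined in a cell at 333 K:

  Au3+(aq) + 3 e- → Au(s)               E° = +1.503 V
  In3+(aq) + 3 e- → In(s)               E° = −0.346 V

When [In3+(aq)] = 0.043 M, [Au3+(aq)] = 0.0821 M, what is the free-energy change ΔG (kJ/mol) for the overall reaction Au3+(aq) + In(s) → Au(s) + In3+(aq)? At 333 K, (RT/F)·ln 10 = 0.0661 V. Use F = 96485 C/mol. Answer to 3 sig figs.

−537 kJ/mol

E°cell = +1.503 − (−0.346) = +1.849 V; the balanced reaction transfers n = 3 electrons.
Here Q = [In3+(aq)] / [Au3+(aq)] = 0.524 (log Q = −0.281), giving E = +1.849 − (0.0661/3)·(−0.281) = +1.8552 V.
ΔG = −nFE = −(3)(96485)(+1.8552) J/mol = −537 kJ/mol.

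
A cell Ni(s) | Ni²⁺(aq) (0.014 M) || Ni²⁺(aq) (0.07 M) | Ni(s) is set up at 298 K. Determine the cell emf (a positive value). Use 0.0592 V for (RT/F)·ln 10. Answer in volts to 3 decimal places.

For a concentration cell E°cell = 0, since both electrodes use the same couple.
The compartment with the higher Ni²⁺(aq) concentration (0.07 M) acts as the cathode; ions are reduced there and produced at the dilute (0.014 M) anode.
With n = 2, Ecell = −(0.0592/2)·log([dilute]/[conc]) = −(0.0592/2)·log(0.014/0.07) = +0.021 V.

0.021 V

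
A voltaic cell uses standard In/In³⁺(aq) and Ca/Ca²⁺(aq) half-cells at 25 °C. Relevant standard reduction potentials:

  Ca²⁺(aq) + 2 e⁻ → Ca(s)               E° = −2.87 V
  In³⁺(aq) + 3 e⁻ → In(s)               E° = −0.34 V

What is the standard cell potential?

+2.53 V

Of the two couples in this cell, the one with the more positive reduction potential is reduced at the cathode: here that is In³⁺/In (−0.34 V); Ca²⁺/Ca (−2.87 V) is the anode.
E°cell = E°(cathode) − E°(anode) = −0.34 − (−2.87) = +2.53 V.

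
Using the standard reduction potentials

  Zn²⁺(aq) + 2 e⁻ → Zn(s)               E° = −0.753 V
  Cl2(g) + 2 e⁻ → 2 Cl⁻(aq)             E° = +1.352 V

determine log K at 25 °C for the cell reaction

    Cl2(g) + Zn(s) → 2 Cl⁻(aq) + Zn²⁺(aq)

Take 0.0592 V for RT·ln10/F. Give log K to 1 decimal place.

The Cl₂/Cl⁻ couple is reduced (cathode); E°cell = +1.352 − (−0.753) = +2.105 V with n = 2.
At equilibrium E = 0, so log K = nE°cell / 0.0592 = (2)(+2.105) / 0.0592 = 71.1.

log K = 71.1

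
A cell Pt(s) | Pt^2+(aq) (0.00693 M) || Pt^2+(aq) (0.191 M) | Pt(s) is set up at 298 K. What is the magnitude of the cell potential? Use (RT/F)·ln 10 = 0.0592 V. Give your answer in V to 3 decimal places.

For a concentration cell E°cell = 0, since both electrodes use the same couple.
The compartment with the higher Pt^2+(aq) concentration (0.191 M) acts as the cathode; ions are reduced there and produced at the dilute (0.00693 M) anode.
With n = 2, Ecell = −(0.0592/2)·log([dilute]/[conc]) = −(0.0592/2)·log(0.00693/0.191) = +0.043 V.

0.043 V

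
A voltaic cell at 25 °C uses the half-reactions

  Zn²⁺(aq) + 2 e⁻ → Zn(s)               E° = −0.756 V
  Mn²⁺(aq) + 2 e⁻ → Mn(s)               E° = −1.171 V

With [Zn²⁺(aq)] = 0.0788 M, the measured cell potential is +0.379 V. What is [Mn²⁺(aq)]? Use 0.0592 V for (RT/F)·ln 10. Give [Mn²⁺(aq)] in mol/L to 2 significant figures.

1.3 M

With Zn²⁺/Zn at the cathode and Mn²⁺/Mn at the anode, E°cell = −0.756 − (−1.171) = +0.415 V (n = 2).
Since E = E° − (0.0592/n)·log Q, log Q = n(E° − E)/0.0592 = 1.216.
Balancing electrons gives Zn²⁺(aq) + Mn(s) → Zn(s) + Mn²⁺(aq); thus Q = [Mn²⁺(aq)] / [Zn²⁺(aq)].
Substituting the known concentrations and solving, log [Mn²⁺(aq)] = 0.113 and [Mn²⁺(aq)] = 1.3 M.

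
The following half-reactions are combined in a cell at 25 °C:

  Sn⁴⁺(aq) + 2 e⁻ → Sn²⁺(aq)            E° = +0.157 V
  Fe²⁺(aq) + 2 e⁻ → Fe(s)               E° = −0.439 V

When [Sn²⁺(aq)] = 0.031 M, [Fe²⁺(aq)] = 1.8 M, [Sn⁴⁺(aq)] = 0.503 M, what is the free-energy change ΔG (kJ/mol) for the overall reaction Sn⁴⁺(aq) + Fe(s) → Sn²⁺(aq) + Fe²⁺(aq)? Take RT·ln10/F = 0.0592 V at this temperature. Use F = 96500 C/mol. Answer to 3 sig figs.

−120 kJ/mol

E°cell = +0.157 − (−0.439) = +0.596 V; the balanced reaction transfers n = 2 electrons.
Here Q = ([Sn²⁺(aq)]·[Fe²⁺(aq)]) / [Sn⁴⁺(aq)] = 0.111 (log Q = −0.955), giving E = +0.596 − (0.0592/2)·(−0.955) = +0.6243 V.
Then ΔG = −nFE = −2 × 96500 × +0.6243 J/mol = −120 kJ/mol.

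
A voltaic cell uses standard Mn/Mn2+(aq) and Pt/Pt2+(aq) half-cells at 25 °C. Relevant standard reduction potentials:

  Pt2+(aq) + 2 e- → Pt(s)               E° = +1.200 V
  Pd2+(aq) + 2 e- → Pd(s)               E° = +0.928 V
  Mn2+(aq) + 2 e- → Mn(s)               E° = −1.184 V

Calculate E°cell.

+2.384 V

The Pt²⁺/Pt couple has the higher E°, so Pt ion is reduced (cathode) and Mn is oxidized (anode).
E°cell = E°(cathode) − E°(anode) = +1.200 − (−1.184) = +2.384 V.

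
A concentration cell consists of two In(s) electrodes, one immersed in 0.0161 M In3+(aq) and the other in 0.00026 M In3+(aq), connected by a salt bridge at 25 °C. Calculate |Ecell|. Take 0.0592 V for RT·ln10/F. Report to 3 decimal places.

0.035 V

For a concentration cell E°cell = 0, since both electrodes use the same couple.
The compartment with the higher In3+(aq) concentration (0.0161 M) acts as the cathode; ions are reduced there and produced at the dilute (0.00026 M) anode.
With n = 3, Ecell = −(0.0592/3)·log([dilute]/[conc]) = −(0.0592/3)·log(0.00026/0.0161) = +0.035 V.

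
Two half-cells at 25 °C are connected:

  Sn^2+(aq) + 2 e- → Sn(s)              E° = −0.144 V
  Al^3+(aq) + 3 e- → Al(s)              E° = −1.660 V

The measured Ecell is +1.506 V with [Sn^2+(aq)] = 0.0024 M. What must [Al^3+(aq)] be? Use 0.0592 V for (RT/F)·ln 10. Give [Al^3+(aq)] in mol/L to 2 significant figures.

0.00038 M

Sn²⁺/Sn is the cathode (higher E°); E°cell = −0.144 − (−1.660) = +1.516 V with n = 6.
From the Nernst equation, log Q = n(E° − E)/0.0592 = 6·(+1.516 − (+1.506))/0.0592 = 1.014.
For 3 Sn^2+(aq) + 2 Al(s) → 3 Sn(s) + 2 Al^3+(aq), the reaction quotient is Q = [Al^3+(aq)]^2 / [Sn^2+(aq)]^3.
Substituting the known concentrations and solving, log [Al^3+(aq)] = −3.423 and [Al^3+(aq)] = 0.00038 M.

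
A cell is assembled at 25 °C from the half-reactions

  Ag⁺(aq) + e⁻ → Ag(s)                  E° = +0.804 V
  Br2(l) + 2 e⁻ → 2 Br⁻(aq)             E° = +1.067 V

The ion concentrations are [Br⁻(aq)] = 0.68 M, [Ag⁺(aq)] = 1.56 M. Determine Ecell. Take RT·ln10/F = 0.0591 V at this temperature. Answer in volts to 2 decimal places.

The Br₂/Br⁻ couple has the more positive E°, so it is the cathode; Ag⁺/Ag is the anode.
E°cell = +1.067 − (+0.804) = +0.263 V, with n = 2 electrons transferred.
For the overall reaction Br2(l) + 2 Ag(s) → 2 Br⁻(aq) + 2 Ag⁺(aq), Q = [Br⁻(aq)]^2·[Ag⁺(aq)]^2 = 1.13, giving log Q = 0.051.
E = E° − (0.0591/n)·log Q = +0.263 − (0.0591/2)(0.051) = +0.26 V.

+0.26 V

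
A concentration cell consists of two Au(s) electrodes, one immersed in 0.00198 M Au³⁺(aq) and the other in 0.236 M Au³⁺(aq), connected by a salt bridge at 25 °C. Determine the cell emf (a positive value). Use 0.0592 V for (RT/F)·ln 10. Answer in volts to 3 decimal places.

0.041 V

For a concentration cell E°cell = 0, since both electrodes use the same couple.
The compartment with the higher Au³⁺(aq) concentration (0.236 M) acts as the cathode; ions are reduced there and produced at the dilute (0.00198 M) anode.
With n = 3, Ecell = −(0.0592/3)·log([dilute]/[conc]) = −(0.0592/3)·log(0.00198/0.236) = +0.041 V.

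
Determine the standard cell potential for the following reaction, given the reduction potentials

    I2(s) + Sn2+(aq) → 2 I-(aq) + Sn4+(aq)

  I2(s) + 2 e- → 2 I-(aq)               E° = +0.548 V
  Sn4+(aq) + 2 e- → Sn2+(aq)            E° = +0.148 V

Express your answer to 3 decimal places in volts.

+0.400 V

I2(s) gains electrons, so the I₂/I⁻ couple is the cathode; the Sn⁴⁺/Sn²⁺ couple is the anode.
E°cell = E°(cathode) − E°(anode) = +0.548 − (+0.148) = +0.400 V.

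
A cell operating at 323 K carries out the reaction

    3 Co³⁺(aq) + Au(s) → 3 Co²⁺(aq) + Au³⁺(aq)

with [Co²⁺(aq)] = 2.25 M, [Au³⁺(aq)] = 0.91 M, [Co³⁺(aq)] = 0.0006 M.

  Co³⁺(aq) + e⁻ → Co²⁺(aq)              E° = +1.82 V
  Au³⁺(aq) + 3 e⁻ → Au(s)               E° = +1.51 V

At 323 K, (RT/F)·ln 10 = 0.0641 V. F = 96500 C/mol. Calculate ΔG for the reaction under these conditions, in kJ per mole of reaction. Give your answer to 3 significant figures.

−23.7 kJ/mol

With Co³⁺/Co²⁺ reduced at the cathode, E°cell = +1.82 − (+1.51) = +0.31 V and n = 3.
Q = ([Co²⁺(aq)]^3·[Au³⁺(aq)]) / [Co³⁺(aq)]^3 = 4.8×10^10, so log Q = 10.681 and E = +0.31 − (0.0641/3)(10.681) = +0.0818 V.
ΔG = −nFE = −(3)(96500)(+0.0818) J/mol = −23.7 kJ/mol.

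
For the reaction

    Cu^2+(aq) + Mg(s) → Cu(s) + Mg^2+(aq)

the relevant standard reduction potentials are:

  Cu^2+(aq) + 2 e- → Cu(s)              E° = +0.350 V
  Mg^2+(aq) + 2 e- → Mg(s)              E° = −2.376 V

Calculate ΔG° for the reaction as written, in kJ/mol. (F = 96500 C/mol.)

−526 kJ/mol

In the reaction as written Cu^2+(aq) is reduced, so the Cu²⁺/Cu couple is the cathode and Mg²⁺/Mg is the anode.
E°cell = +0.350 − (−2.376) = +2.726 V; balancing electrons gives n = 2.
ΔG° = −nFE°cell = −(2)(96500)(+2.726) J/mol = −526 kJ/mol.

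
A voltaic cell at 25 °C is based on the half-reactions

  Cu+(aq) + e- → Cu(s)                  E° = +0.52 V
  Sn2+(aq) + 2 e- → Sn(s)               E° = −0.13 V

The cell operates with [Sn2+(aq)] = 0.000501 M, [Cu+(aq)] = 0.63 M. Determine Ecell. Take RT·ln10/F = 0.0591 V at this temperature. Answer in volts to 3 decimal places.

The Cu⁺/Cu couple has the more positive E°, so it is the cathode; Sn²⁺/Sn is the anode.
E°cell = +0.52 − (−0.13) = +0.65 V, with n = 2 electrons transferred.
Balancing gives 2 Cu+(aq) + Sn(s) → 2 Cu(s) + Sn2+(aq); hence Q = [Sn2+(aq)] / [Cu+(aq)]^2 = 0.00126 (log Q = −2.899).
By the Nernst equation, E = +0.65 − (0.0591/2)·(−2.899) = +0.736 V.

+0.736 V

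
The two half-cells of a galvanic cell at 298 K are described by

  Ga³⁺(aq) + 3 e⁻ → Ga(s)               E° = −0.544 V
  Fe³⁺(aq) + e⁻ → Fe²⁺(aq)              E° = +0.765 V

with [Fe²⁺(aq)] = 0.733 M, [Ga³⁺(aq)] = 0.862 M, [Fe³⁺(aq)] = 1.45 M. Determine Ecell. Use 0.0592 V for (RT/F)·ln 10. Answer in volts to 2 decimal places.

+1.33 V

Fe³⁺/Fe²⁺ is reduced (cathode, E° = +0.765 V) and Ga³⁺/Ga is oxidized (anode).
E°cell = +0.765 − (−0.544) = +1.309 V, with n = 3 electrons transferred.
Balancing gives 3 Fe³⁺(aq) + Ga(s) → 3 Fe²⁺(aq) + Ga³⁺(aq); hence Q = ([Fe²⁺(aq)]^3·[Ga³⁺(aq)]) / [Fe³⁺(aq)]^3 = 0.111 (log Q = −0.953).
Applying E = E° − (RT ln10/nF)·log Q gives +1.309 − (0.0592/3)(−0.953) = +1.33 V.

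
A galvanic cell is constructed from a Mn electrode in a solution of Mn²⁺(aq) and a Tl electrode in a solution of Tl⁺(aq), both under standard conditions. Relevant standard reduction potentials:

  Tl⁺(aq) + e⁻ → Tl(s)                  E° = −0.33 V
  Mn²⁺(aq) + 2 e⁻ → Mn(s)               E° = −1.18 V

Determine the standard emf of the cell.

+0.85 V

Of the two couples in this cell, the one with the more positive reduction potential is reduced at the cathode: here that is Tl⁺/Tl (−0.33 V); Mn²⁺/Mn (−1.18 V) is the anode.
E°cell = E°(cathode) − E°(anode) = −0.33 − (−1.18) = +0.85 V.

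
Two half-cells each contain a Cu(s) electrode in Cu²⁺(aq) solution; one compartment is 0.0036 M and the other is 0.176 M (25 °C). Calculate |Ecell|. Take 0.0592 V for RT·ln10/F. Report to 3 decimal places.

0.050 V

For a concentration cell E°cell = 0, since both electrodes use the same couple.
The compartment with the higher Cu²⁺(aq) concentration (0.176 M) acts as the cathode; ions are reduced there and produced at the dilute (0.0036 M) anode.
With n = 2, Ecell = −(0.0592/2)·log([dilute]/[conc]) = −(0.0592/2)·log(0.0036/0.176) = +0.050 V.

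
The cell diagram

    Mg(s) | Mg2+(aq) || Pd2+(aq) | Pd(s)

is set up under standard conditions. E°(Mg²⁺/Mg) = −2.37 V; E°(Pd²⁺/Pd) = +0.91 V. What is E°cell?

+3.28 V

By convention the left-hand electrode in cell notation is the anode (oxidation) and the right-hand electrode is the cathode (reduction).
E°cell = E°(right) − E°(left) = +0.91 − (−2.37) = +3.28 V.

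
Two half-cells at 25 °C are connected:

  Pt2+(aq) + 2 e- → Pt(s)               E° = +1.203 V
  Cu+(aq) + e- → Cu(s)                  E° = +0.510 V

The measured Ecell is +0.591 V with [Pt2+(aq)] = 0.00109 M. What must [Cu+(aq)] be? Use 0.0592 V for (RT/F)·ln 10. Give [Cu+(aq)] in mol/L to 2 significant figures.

1.7 M

Pt²⁺/Pt is the cathode (higher E°); E°cell = +1.203 − (+0.510) = +0.693 V with n = 2.
From the Nernst equation, log Q = n(E° − E)/0.0592 = 2·(+0.693 − (+0.591))/0.0592 = 3.446.
For Pt2+(aq) + 2 Cu(s) → Pt(s) + 2 Cu+(aq), the reaction quotient is Q = [Cu+(aq)]^2 / [Pt2+(aq)].
Substituting the known concentrations and solving, log [Cu+(aq)] = 0.242 and [Cu+(aq)] = 1.7 M.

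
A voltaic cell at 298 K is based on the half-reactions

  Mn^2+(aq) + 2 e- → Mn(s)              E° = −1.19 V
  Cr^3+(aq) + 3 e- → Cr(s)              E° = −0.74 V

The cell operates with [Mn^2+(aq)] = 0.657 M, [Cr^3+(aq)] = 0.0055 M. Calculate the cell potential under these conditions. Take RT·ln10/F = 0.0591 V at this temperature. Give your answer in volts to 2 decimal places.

Since E°(Cr³⁺/Cr) > E°(Mn²⁺/Mn), Cr³⁺/Cr serves as the cathode.
The standard potential is −0.74 − (−1.19) = +0.45 V and the balanced reaction transfers n = 6 electrons.
Balancing gives 2 Cr^3+(aq) + 3 Mn(s) → 2 Cr(s) + 3 Mn^2+(aq); hence Q = [Mn^2+(aq)]^3 / [Cr^3+(aq)]^2 = 9.37×10^3 (log Q = 3.972).
Applying E = E° − (RT ln10/nF)·log Q gives +0.45 − (0.0591/6)(3.972) = +0.41 V.

+0.41 V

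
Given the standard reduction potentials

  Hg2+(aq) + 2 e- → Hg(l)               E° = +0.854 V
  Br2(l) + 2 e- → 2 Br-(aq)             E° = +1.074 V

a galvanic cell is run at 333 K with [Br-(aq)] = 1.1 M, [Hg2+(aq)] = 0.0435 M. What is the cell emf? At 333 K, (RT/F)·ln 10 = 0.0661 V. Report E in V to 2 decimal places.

+0.26 V

The Br₂/Br⁻ couple has the more positive E°, so it is the cathode; Hg²⁺/Hg is the anode.
E°cell = E°cat − E°an = +1.074 − (+0.854) = +0.220 V; n = 2.
Balancing gives Br2(l) + Hg(l) → 2 Br-(aq) + Hg2+(aq); hence Q = [Br-(aq)]^2·[Hg2+(aq)] = 0.0526 (log Q = −1.279).
E = E° − (0.0661/n)·log Q = +0.220 − (0.0661/2)(−1.279) = +0.26 V.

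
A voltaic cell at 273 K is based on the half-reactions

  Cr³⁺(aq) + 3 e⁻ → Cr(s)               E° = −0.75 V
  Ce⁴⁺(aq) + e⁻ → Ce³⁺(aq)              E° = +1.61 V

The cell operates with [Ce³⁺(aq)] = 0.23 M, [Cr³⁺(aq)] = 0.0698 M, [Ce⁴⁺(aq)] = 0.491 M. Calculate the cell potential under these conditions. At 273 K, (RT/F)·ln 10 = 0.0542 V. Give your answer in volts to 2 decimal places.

+2.40 V

The Ce⁴⁺/Ce³⁺ couple has the more positive E°, so it is the cathode; Cr³⁺/Cr is the anode.
E°cell = E°cat − E°an = +1.61 − (−0.75) = +2.36 V; n = 3.
Balancing gives 3 Ce⁴⁺(aq) + Cr(s) → 3 Ce³⁺(aq) + Cr³⁺(aq); hence Q = ([Ce³⁺(aq)]^3·[Cr³⁺(aq)]) / [Ce⁴⁺(aq)]^3 = 0.00717 (log Q = −2.144).
Applying E = E° − (RT ln10/nF)·log Q gives +2.36 − (0.0542/3)(−2.144) = +2.40 V.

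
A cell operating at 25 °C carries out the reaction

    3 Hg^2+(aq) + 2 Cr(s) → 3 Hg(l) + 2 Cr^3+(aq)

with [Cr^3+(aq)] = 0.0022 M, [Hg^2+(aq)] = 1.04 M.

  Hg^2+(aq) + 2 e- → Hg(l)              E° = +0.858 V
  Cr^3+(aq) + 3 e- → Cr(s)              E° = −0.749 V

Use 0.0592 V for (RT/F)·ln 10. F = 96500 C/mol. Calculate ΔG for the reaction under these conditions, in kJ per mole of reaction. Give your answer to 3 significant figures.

−961 kJ/mol

The standard cell potential is +0.858 − (−0.749) = +1.607 V, with n = 6 electrons in the balanced equation.
The reaction quotient is [Cr^3+(aq)]^2 / [Hg^2+(aq)]^3 = 4.3×10^−6; by Nernst, E = +1.607 − (0.0592/6)(−5.366) = +1.6599 V.
Then ΔG = −nFE = −6 × 96500 × +1.6599 J/mol = −961 kJ/mol.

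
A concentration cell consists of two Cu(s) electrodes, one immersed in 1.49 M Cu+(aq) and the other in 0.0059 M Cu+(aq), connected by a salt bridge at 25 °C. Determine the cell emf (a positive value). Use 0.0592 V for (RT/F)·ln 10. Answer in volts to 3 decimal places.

0.142 V

For a concentration cell E°cell = 0, since both electrodes use the same couple.
The compartment with the higher Cu+(aq) concentration (1.49 M) acts as the cathode; ions are reduced there and produced at the dilute (0.0059 M) anode.
With n = 1, Ecell = −(0.0592/1)·log([dilute]/[conc]) = −(0.0592/1)·log(0.0059/1.49) = +0.142 V.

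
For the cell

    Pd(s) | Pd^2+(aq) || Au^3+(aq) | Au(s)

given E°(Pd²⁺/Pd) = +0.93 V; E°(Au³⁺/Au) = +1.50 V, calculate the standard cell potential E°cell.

By convention the left-hand electrode in cell notation is the anode (oxidation) and the right-hand electrode is the cathode (reduction).
E°cell = E°(right) − E°(left) = +1.50 − (+0.93) = +0.57 V.

+0.57 V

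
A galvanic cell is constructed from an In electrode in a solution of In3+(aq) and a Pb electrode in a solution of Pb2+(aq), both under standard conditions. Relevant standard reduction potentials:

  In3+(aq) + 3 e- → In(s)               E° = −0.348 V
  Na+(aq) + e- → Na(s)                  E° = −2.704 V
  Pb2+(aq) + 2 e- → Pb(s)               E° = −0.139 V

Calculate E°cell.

+0.209 V

Of the two couples in this cell, the one with the more positive reduction potential is reduced at the cathode: here that is Pb²⁺/Pb (−0.139 V); In³⁺/In (−0.348 V) is the anode.
E°cell = E°(cathode) − E°(anode) = −0.139 − (−0.348) = +0.209 V.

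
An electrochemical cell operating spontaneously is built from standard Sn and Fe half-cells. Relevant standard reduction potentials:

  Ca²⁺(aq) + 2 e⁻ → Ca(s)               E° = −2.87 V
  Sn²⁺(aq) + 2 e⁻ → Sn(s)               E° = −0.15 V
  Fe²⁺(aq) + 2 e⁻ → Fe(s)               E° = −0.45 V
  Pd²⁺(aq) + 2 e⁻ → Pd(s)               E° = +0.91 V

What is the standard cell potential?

+0.30 V

Of the two couples in this cell, the one with the more positive reduction potential is reduced at the cathode: here that is Sn²⁺/Sn (−0.15 V); Fe²⁺/Fe (−0.45 V) is the anode.
E°cell = E°(cathode) − E°(anode) = −0.15 − (−0.45) = +0.30 V.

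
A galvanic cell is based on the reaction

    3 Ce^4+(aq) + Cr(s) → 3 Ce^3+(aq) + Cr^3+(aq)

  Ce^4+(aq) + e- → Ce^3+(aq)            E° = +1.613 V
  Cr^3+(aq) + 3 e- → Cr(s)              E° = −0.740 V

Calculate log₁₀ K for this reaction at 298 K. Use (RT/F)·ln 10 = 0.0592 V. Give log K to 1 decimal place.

The Ce⁴⁺/Ce³⁺ couple is reduced (cathode); E°cell = +1.613 − (−0.740) = +2.353 V with n = 3.
At equilibrium E = 0, so log K = nE°cell / 0.0592 = (3)(+2.353) / 0.0592 = 119.2.

log K = 119.2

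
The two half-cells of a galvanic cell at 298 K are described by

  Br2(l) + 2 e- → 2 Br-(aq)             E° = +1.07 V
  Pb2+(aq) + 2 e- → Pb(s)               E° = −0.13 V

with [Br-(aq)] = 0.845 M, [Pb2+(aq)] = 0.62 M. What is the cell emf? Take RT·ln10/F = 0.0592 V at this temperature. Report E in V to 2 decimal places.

+1.21 V

The Br₂/Br⁻ couple has the more positive E°, so it is the cathode; Pb²⁺/Pb is the anode.
E°cell = E°cat − E°an = +1.07 − (−0.13) = +1.20 V; n = 2.
Balancing gives Br2(l) + Pb(s) → 2 Br-(aq) + Pb2+(aq); hence Q = [Br-(aq)]^2·[Pb2+(aq)] = 0.443 (log Q = −0.354).
By the Nernst equation, E = +1.20 − (0.0592/2)·(−0.354) = +1.21 V.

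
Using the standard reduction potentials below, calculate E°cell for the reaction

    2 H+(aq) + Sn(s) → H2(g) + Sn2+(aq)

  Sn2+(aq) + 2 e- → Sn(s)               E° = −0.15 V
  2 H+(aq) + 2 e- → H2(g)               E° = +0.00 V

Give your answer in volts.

+0.15 V

H+(aq) gains electrons, so the 2H⁺/H₂ couple is the cathode; the Sn²⁺/Sn couple is the anode.
E°cell = E°(cathode) − E°(anode) = +0.00 − (−0.15) = +0.15 V.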